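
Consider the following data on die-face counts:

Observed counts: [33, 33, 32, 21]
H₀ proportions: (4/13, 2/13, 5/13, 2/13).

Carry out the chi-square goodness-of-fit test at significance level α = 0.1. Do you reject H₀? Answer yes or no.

reject H₀: yes

n = 119; E_i = n·p_i = [36.62, 18.31, 45.77, 18.31]
χ² = (33−36.62)²/36.62 + (33−18.31)²/18.31 + (32−45.77)²/45.77 + (21−18.31)²/18.31 = 16.6861
df = 3
p-value (upper-tail) = 0.00082
At α=0.1: p < α → reject H₀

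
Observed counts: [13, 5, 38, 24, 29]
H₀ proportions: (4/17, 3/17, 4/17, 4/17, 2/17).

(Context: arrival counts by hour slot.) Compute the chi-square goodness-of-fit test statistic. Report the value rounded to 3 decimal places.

n = 109; E_i = n·p_i = [25.65, 19.24, 25.65, 25.65, 12.82]
χ² = (13−25.65)²/25.65 + (5−19.24)²/19.24 + (38−25.65)²/25.65 + (24−25.65)²/25.65 + (29−12.82)²/12.82 = 43.2332
df = 4

test statistic = 43.233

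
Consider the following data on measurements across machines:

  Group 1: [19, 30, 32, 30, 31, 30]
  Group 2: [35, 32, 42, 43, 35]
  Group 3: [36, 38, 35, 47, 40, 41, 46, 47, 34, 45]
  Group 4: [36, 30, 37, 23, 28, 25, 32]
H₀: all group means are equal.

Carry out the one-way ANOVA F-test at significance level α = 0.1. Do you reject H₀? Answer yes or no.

reject H₀: yes

Group means [28.67, 37.40, 40.90, 30.14], grand mean 34.964
SSB = Σnᵢ(x̄ᵢ−x̄)² = 782.674; SSW = ΣΣ(x−x̄ᵢ)² = 608.290
MSB = 782.674/3 = 260.8913; MSW = 608.290/24 = 25.3454
F = MSB/MSW = 10.2934
df = (3, 24)
p-value (upper-tail) = 0.00015
At α=0.1: p < α → reject H₀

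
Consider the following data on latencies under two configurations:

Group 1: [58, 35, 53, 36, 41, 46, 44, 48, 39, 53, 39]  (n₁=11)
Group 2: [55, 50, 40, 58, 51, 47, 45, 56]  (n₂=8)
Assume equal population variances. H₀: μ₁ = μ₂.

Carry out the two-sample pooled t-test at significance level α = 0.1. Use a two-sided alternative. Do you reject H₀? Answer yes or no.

x̄₁=44.727, s₁=7.591, n₁=11
x̄₂=50.250, s₂=6.089, n₂=8
s_p² = [10·7.591² + 7·6.089²]/17 = 49.1578
SE = √(s_p²·(1/11+1/8)) = 3.2579
t = (44.727−50.250)/3.2579 = -1.6952
df = 17
p-value (two-sided) = 0.10827
At α=0.1: p ≥ α → fail to reject H₀

reject H₀: no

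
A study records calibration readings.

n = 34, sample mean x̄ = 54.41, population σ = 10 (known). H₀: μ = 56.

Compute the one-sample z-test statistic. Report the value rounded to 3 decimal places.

test statistic = -0.927

SE = σ/√n = 10/√34 = 1.7150
z = (x̄−μ₀)/SE = (54.41−56)/1.7150 = -0.9271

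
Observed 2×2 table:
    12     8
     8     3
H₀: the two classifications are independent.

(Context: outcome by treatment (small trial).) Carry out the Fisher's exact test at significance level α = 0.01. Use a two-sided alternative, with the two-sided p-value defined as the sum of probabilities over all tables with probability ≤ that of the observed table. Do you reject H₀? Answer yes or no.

Margins: r₁=20, r₂=11, c₁=20, c₂=11, n=31
p_obs = C(20,12)·C(11,8)/C(31,20); sum pmf over tables with pmf ≤ p_obs
p-value (two-sided) = 0.69788
At α=0.01: p ≥ α → fail to reject H₀

reject H₀: no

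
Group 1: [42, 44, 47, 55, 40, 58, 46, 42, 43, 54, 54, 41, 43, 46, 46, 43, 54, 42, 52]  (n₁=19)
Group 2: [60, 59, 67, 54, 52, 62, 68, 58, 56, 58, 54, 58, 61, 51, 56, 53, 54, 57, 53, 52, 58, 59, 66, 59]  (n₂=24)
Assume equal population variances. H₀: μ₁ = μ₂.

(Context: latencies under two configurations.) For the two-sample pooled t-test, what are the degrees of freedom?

df = n₁ + n₂ − 2 = 19 + 24 − 2 = 41

degrees of freedom = 41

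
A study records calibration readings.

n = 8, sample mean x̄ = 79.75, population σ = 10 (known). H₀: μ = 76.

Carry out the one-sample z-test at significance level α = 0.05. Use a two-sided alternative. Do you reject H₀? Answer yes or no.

SE = σ/√n = 10/√8 = 3.5355
z = (x̄−μ₀)/SE = (79.75−76)/3.5355 = 1.0607
p-value (two-sided) = 0.28884
At α=0.05: p ≥ α → fail to reject H₀

reject H₀: no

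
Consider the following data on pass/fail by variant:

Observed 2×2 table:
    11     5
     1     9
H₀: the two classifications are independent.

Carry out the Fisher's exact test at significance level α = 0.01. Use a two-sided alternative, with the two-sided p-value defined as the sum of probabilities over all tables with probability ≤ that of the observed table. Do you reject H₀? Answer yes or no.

reject H₀: yes

Margins: r₁=16, r₂=10, c₁=12, c₂=14, n=26
p_obs = C(16,11)·C(10,1)/C(26,12); sum pmf over tables with pmf ≤ p_obs
p-value (two-sided) = 0.00530
At α=0.01: p < α → reject H₀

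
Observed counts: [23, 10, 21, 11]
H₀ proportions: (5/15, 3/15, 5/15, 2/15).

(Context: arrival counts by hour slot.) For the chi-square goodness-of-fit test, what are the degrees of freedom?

df = k − 1 = 4 − 1 = 3

degrees of freedom = 3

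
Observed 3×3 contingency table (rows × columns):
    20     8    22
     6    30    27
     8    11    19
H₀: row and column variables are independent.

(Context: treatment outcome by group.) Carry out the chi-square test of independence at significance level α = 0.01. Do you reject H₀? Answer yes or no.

Row totals [50, 63, 38], col totals [34, 49, 68], n=151
χ² = (20−11.26)²/11.26 + (8−16.23)²/16.23 + (22−22.52)²/22.52 + (6−14.19)²/14.19 + (30−20.44)²/20.44 + (27−28.37)²/28.37 + (8−8.56)²/8.56 + (11−12.33)²/12.33 + (19−17.11)²/17.11 = 20.6137
df = 4
p-value (upper-tail) = 0.00038
At α=0.01: p < α → reject H₀

reject H₀: yes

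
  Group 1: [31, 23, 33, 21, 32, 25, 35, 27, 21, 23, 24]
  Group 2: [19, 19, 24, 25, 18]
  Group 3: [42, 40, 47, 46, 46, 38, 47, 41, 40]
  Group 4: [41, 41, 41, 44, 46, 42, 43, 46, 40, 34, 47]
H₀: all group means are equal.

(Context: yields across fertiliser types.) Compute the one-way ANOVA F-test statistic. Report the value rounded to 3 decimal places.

test statistic = 57.829

Group means [26.82, 21.00, 43.00, 42.27], grand mean 34.778
SSB = Σnᵢ(x̄ᵢ−x̄)² = 2872.404; SSW = ΣΣ(x−x̄ᵢ)² = 529.818
MSB = 2872.404/3 = 957.4680; MSW = 529.818/32 = 16.5568
F = MSB/MSW = 57.8292
df = (3, 32)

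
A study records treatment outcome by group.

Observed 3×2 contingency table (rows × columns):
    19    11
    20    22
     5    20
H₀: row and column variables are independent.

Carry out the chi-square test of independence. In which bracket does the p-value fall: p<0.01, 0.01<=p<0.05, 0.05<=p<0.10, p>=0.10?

Row totals [30, 42, 25], col totals [44, 53], n=97
χ² = (19−13.61)²/13.61 + (11−16.39)²/16.39 + (20−19.05)²/19.05 + (22−22.95)²/22.95 + (5−11.34)²/11.34 + (20−13.66)²/13.66 = 10.4838
df = 2
p-value (upper-tail) = 0.00529
→ bracket: p<0.01

p-value bracket: p<0.01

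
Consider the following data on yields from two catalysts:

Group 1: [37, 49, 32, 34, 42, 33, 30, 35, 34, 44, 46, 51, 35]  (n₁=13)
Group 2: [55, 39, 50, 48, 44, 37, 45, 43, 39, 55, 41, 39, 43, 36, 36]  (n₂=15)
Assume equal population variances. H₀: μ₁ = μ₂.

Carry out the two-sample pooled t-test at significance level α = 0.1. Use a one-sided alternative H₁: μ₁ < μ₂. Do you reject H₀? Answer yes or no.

reject H₀: yes

x̄₁=38.615, s₁=6.935, n₁=13
x̄₂=43.333, s₂=6.275, n₂=15
s_p² = [12·6.935² + 14·6.275²]/26 = 43.4004
SE = √(s_p²·(1/13+1/15)) = 2.4964
t = (38.615−43.333)/2.4964 = -1.8899
df = 26
p-value (one-sided, H₁ less) = 0.03498
At α=0.1: p < α → reject H₀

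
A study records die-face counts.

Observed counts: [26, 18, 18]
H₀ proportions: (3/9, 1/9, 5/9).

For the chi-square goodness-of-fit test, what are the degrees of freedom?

degrees of freedom = 2

df = k − 1 = 3 − 1 = 2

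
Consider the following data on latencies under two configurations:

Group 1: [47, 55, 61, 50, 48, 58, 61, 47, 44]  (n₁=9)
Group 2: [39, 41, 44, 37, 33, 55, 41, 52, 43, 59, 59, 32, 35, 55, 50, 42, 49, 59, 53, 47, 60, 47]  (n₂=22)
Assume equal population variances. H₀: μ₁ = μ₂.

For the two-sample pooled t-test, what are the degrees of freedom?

degrees of freedom = 29

df = n₁ + n₂ − 2 = 9 + 22 − 2 = 29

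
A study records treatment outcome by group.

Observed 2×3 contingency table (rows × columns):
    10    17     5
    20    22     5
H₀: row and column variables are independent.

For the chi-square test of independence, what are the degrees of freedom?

degrees of freedom = 2

df = (r−1)(c−1) = (2−1)·(3−1) = 2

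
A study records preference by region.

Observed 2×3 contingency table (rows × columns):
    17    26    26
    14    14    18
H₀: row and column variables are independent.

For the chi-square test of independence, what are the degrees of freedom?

df = (r−1)(c−1) = (2−1)·(3−1) = 2

degrees of freedom = 2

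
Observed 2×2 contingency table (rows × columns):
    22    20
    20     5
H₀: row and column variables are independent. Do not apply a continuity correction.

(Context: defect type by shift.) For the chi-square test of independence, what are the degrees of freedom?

degrees of freedom = 1

df = (r−1)(c−1) = (2−1)·(2−1) = 1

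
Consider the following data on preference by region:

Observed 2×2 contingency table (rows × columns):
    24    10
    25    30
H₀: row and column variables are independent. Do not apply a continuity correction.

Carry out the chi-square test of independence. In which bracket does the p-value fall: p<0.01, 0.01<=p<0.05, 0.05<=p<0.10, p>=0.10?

Row totals [34, 55], col totals [49, 40], n=89
χ² = (24−18.72)²/18.72 + (10−15.28)²/15.28 + (25−30.28)²/30.28 + (30−24.72)²/24.72 = 5.3640
df = 1
p-value (upper-tail) = 0.02056
→ bracket: 0.01<=p<0.05

p-value bracket: 0.01<=p<0.05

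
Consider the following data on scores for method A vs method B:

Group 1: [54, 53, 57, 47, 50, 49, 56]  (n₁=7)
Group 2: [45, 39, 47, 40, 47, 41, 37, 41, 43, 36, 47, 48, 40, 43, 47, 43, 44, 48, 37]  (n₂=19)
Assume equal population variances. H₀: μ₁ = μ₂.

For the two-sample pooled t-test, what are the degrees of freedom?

degrees of freedom = 24

df = n₁ + n₂ − 2 = 7 + 19 − 2 = 24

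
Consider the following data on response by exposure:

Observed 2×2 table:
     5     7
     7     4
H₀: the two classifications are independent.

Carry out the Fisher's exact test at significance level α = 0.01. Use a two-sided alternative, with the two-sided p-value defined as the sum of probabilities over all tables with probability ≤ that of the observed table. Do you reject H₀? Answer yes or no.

reject H₀: no

Margins: r₁=12, r₂=11, c₁=12, c₂=11, n=23
p_obs = C(12,5)·C(11,7)/C(23,12); sum pmf over tables with pmf ≤ p_obs
p-value (two-sided) = 0.41365
At α=0.01: p ≥ α → fail to reject H₀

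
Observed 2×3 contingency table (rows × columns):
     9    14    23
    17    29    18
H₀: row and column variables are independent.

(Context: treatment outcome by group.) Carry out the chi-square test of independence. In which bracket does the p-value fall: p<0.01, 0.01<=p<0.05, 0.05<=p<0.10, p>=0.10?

p-value bracket: 0.05<=p<0.10

Row totals [46, 64], col totals [26, 43, 41], n=110
χ² = (9−10.87)²/10.87 + (14−17.98)²/17.98 + (23−17.15)²/17.15 + (17−15.13)²/15.13 + (29−25.02)²/25.02 + (18−23.85)²/23.85 = 5.5058
df = 2
p-value (upper-tail) = 0.06374
→ bracket: 0.05<=p<0.10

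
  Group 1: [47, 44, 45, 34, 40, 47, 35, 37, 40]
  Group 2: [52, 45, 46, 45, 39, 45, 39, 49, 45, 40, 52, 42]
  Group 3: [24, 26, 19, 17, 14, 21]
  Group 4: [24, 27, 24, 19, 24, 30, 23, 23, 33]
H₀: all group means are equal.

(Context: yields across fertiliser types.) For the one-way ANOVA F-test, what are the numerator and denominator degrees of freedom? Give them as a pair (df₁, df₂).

k = 4 groups, N = 36 total
df = (k−1, N−k) = (4−1, 36−4) = (3, 32)

degrees of freedom = [3, 32]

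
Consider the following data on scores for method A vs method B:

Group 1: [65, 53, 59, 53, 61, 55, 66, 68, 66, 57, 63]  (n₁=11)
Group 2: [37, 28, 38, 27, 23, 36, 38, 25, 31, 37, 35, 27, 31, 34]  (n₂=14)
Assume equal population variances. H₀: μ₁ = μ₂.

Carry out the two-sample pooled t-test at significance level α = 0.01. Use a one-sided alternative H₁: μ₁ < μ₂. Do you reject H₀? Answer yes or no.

reject H₀: no

x̄₁=60.545, s₁=5.484, n₁=11
x̄₂=31.929, s₂=5.181, n₂=14
s_p² = [10·5.484² + 13·5.181²]/23 = 28.2459
SE = √(s_p²·(1/11+1/14)) = 2.1413
t = (60.545−31.929)/2.1413 = 13.3640
df = 23
p-value (one-sided, H₁ less) = 1.00000
At α=0.01: p ≥ α → fail to reject H₀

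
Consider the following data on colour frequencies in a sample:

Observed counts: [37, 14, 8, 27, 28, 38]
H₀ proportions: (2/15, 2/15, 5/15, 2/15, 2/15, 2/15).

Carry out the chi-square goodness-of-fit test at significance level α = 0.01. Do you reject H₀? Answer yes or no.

reject H₀: yes

n = 152; E_i = n·p_i = [20.27, 20.27, 50.67, 20.27, 20.27, 20.27]
χ² = (37−20.27)²/20.27 + (14−20.27)²/20.27 + (8−50.67)²/50.67 + (27−20.27)²/20.27 + (28−20.27)²/20.27 + (38−20.27)²/20.27 = 72.3882
df = 5
p-value (upper-tail) = 0.00000
At α=0.01: p < α → reject H₀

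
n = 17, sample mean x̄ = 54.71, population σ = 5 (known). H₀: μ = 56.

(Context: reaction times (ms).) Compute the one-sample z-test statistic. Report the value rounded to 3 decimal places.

SE = σ/√n = 5/√17 = 1.2127
z = (x̄−μ₀)/SE = (54.71−56)/1.2127 = -1.0638

test statistic = -1.064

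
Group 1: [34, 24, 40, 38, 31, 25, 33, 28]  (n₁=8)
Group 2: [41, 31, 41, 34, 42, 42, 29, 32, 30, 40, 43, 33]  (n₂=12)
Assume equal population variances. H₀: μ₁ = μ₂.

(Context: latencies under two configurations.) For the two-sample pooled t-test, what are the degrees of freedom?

df = n₁ + n₂ − 2 = 8 + 12 − 2 = 18

degrees of freedom = 18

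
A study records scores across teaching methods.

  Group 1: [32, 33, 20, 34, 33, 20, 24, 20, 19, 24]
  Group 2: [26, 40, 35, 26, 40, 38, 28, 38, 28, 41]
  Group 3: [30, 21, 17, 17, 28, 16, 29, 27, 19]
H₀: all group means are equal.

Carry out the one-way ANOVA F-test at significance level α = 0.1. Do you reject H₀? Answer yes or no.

reject H₀: yes

Group means [25.90, 34.00, 22.67], grand mean 27.690
SSB = Σnᵢ(x̄ᵢ−x̄)² = 657.307; SSW = ΣΣ(x−x̄ᵢ)² = 982.900
MSB = 657.307/2 = 328.6534; MSW = 982.900/26 = 37.8038
F = MSB/MSW = 8.6937
df = (2, 26)
p-value (upper-tail) = 0.00129
At α=0.1: p < α → reject H₀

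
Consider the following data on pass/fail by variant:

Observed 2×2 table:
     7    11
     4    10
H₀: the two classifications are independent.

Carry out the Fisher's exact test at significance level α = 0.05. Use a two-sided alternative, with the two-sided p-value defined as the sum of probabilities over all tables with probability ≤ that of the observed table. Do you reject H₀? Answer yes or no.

reject H₀: no

Margins: r₁=18, r₂=14, c₁=11, c₂=21, n=32
p_obs = C(18,7)·C(14,4)/C(32,11); sum pmf over tables with pmf ≤ p_obs
p-value (two-sided) = 0.71195
At α=0.05: p ≥ α → fail to reject H₀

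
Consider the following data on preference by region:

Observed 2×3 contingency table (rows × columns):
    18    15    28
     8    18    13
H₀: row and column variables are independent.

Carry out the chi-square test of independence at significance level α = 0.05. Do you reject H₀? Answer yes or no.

Row totals [61, 39], col totals [26, 33, 41], n=100
χ² = (18−15.86)²/15.86 + (15−20.13)²/20.13 + (28−25.01)²/25.01 + (8−10.14)²/10.14 + (18−12.87)²/12.87 + (13−15.99)²/15.99 = 5.0091
df = 2
p-value (upper-tail) = 0.08171
At α=0.05: p ≥ α → fail to reject H₀

reject H₀: no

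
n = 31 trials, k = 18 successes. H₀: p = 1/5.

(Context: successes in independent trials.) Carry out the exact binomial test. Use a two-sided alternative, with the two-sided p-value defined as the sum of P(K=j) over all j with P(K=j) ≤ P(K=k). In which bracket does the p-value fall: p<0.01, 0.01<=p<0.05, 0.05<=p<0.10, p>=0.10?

p-value bracket: p<0.01

Exact binomial: n=31, k=18, p₀=1/5=0.2000
P(X=j) = C(n,j)·p₀^j·(1−p₀)^(n−j); p = Σ P(X=j) over j with P(X=j) ≤ P(X=18)
p-value (two-sided) = 0.00000
→ bracket: p<0.01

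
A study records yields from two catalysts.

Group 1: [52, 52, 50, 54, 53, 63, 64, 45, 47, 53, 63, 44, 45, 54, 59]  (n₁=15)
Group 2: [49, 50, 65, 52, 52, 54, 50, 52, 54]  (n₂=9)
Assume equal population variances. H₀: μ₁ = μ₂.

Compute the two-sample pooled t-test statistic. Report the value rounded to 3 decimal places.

test statistic = 0.035

x̄₁=53.200, s₁=6.625, n₁=15
x̄₂=53.111, s₂=4.781, n₂=9
s_p² = [14·6.625² + 8·4.781²]/22 = 36.2404
SE = √(s_p²·(1/15+1/9)) = 2.5383
t = (53.200−53.111)/2.5383 = 0.0350
df = 22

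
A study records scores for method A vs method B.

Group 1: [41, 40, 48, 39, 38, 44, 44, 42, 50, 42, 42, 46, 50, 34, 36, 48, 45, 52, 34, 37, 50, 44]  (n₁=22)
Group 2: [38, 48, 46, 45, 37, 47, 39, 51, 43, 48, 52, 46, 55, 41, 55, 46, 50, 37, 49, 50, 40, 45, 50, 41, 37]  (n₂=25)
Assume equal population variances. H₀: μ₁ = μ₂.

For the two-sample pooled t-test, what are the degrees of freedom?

degrees of freedom = 45

df = n₁ + n₂ − 2 = 22 + 25 − 2 = 45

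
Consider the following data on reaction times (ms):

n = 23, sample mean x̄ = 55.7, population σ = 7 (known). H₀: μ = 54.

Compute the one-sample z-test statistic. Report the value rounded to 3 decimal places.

SE = σ/√n = 7/√23 = 1.4596
z = (x̄−μ₀)/SE = (55.7−54)/1.4596 = 1.1647

test statistic = 1.165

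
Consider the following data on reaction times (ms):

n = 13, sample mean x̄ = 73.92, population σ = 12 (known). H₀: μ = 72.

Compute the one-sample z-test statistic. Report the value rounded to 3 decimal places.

SE = σ/√n = 12/√13 = 3.3282
z = (x̄−μ₀)/SE = (73.92−72)/3.3282 = 0.5769

test statistic = 0.577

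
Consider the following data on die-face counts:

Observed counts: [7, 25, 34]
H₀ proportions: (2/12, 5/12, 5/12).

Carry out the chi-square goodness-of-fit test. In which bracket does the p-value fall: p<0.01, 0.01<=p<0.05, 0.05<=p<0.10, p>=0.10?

n = 66; E_i = n·p_i = [11.00, 27.50, 27.50]
χ² = (7−11.00)²/11.00 + (25−27.50)²/27.50 + (34−27.50)²/27.50 = 3.2182
df = 2
p-value (upper-tail) = 0.20007
→ bracket: p>=0.10

p-value bracket: p>=0.10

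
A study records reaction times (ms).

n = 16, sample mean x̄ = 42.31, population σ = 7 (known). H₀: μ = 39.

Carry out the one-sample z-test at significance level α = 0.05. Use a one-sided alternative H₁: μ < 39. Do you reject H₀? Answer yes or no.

SE = σ/√n = 7/√16 = 1.7500
z = (x̄−μ₀)/SE = (42.31−39)/1.7500 = 1.8914
p-value (one-sided, H₁ less) = 0.97072
At α=0.05: p ≥ α → fail to reject H₀

reject H₀: no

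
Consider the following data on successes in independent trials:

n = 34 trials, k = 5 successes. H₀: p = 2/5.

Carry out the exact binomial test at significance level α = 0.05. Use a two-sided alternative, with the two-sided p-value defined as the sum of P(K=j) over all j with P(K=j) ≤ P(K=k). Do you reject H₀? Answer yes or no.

reject H₀: yes

Exact binomial: n=34, k=5, p₀=2/5=0.4000
P(X=j) = C(n,j)·p₀^j·(1−p₀)^(n−j); p = Σ P(X=j) over j with P(X=j) ≤ P(X=5)
p-value (two-sided) = 0.00240
At α=0.05: p < α → reject H₀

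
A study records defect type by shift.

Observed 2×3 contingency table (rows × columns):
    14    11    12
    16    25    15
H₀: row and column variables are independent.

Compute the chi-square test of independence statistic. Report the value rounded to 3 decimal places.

test statistic = 2.118

Row totals [37, 56], col totals [30, 36, 27], n=93
χ² = (14−11.94)²/11.94 + (11−14.32)²/14.32 + (12−10.74)²/10.74 + (16−18.06)²/18.06 + (25−21.68)²/21.68 + (15−16.26)²/16.26 = 2.1178
df = 2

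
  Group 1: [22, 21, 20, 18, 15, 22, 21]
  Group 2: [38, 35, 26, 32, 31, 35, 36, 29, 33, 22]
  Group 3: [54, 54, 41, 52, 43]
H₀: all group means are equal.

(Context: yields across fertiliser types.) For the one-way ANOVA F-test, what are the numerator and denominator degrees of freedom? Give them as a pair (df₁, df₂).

degrees of freedom = [2, 19]

k = 3 groups, N = 22 total
df = (k−1, N−k) = (3−1, 22−3) = (2, 19)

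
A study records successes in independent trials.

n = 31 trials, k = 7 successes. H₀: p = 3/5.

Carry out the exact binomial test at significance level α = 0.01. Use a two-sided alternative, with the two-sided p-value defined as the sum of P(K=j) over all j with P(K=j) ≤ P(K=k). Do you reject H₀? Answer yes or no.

reject H₀: yes

Exact binomial: n=31, k=7, p₀=3/5=0.6000
P(X=j) = C(n,j)·p₀^j·(1−p₀)^(n−j); p = Σ P(X=j) over j with P(X=j) ≤ P(X=7)
p-value (two-sided) = 0.00003
At α=0.01: p < α → reject H₀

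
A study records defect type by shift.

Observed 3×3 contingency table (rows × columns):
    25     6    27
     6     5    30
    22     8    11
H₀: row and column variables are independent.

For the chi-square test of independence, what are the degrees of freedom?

df = (r−1)(c−1) = (3−1)·(3−1) = 4

degrees of freedom = 4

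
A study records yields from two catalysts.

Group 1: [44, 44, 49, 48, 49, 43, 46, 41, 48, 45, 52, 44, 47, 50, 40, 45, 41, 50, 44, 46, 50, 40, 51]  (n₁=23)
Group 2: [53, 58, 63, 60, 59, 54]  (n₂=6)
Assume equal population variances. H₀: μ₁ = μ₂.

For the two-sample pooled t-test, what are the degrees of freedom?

df = n₁ + n₂ − 2 = 23 + 6 − 2 = 27

degrees of freedom = 27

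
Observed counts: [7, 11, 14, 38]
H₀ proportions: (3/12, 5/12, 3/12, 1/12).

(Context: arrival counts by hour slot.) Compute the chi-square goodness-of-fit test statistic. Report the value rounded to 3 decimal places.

test statistic = 195.691

n = 70; E_i = n·p_i = [17.50, 29.17, 17.50, 5.83]
χ² = (7−17.50)²/17.50 + (11−29.17)²/29.17 + (14−17.50)²/17.50 + (38−5.83)²/5.83 = 195.6914
df = 3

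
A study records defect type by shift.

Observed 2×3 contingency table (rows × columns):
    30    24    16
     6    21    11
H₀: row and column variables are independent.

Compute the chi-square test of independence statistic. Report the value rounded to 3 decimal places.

test statistic = 8.380

Row totals [70, 38], col totals [36, 45, 27], n=108
χ² = (30−23.33)²/23.33 + (24−29.17)²/29.17 + (16−17.50)²/17.50 + (6−12.67)²/12.67 + (21−15.83)²/15.83 + (11−9.50)²/9.50 = 8.3802
df = 2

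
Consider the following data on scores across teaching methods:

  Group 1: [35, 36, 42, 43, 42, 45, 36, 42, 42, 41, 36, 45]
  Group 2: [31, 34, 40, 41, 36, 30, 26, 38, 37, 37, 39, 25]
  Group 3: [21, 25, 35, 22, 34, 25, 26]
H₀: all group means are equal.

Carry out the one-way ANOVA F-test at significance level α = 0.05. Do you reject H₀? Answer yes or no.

reject H₀: yes

Group means [40.42, 34.50, 26.86], grand mean 35.065
SSB = Σnᵢ(x̄ᵢ−x̄)² = 819.097; SSW = ΣΣ(x−x̄ᵢ)² = 644.774
MSB = 819.097/2 = 409.5486; MSW = 644.774/28 = 23.0276
F = MSB/MSW = 17.7851
df = (2, 28)
p-value (upper-tail) = 0.00001
At α=0.05: p < α → reject H₀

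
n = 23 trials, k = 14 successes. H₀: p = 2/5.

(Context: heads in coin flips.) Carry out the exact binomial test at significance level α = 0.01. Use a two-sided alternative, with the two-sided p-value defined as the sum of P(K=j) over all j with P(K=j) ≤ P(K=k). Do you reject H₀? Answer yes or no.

Exact binomial: n=23, k=14, p₀=2/5=0.4000
P(X=j) = C(n,j)·p₀^j·(1−p₀)^(n−j); p = Σ P(X=j) over j with P(X=j) ≤ P(X=14)
p-value (two-sided) = 0.05390
At α=0.01: p ≥ α → fail to reject H₀

reject H₀: no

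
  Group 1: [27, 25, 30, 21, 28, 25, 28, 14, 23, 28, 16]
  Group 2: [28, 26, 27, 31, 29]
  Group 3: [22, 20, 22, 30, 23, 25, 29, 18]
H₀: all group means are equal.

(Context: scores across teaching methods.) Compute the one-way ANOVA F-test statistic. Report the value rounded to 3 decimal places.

Group means [24.09, 28.20, 23.62], grand mean 24.792
SSB = Σnᵢ(x̄ᵢ−x̄)² = 74.374; SSW = ΣΣ(x−x̄ᵢ)² = 405.584
MSB = 74.374/2 = 37.1871; MSW = 405.584/21 = 19.3135
F = MSB/MSW = 1.9254
df = (2, 21)

test statistic = 1.925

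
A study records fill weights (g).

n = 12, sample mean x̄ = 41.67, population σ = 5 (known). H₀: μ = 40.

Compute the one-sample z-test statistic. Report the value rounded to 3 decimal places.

SE = σ/√n = 5/√12 = 1.4434
z = (x̄−μ₀)/SE = (41.67−40)/1.4434 = 1.1570

test statistic = 1.157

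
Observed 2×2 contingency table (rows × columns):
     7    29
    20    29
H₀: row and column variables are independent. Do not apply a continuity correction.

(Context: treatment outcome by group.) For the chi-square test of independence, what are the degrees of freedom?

degrees of freedom = 1

df = (r−1)(c−1) = (2−1)·(2−1) = 1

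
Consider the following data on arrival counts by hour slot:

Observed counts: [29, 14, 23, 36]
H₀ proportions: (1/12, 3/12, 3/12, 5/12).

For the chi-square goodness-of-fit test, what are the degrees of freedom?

df = k − 1 = 4 − 1 = 3

degrees of freedom = 3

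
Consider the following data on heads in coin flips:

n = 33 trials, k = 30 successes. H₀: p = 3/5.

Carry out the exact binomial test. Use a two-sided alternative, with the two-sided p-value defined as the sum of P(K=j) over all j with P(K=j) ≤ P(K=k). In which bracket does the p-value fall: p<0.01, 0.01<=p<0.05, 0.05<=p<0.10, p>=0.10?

p-value bracket: p<0.01

Exact binomial: n=33, k=30, p₀=3/5=0.6000
P(X=j) = C(n,j)·p₀^j·(1−p₀)^(n−j); p = Σ P(X=j) over j with P(X=j) ≤ P(X=30)
p-value (two-sided) = 0.00012
→ bracket: p<0.01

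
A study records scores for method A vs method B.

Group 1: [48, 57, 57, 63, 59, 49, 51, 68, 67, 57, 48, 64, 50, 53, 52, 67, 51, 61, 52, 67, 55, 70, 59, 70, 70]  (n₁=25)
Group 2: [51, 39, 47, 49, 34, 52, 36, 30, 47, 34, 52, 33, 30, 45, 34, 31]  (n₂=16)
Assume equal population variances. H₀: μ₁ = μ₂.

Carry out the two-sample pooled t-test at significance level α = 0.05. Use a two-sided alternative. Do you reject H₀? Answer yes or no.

reject H₀: yes

x̄₁=58.600, s₁=7.610, n₁=25
x̄₂=40.250, s₂=8.434, n₂=16
s_p² = [24·7.610² + 15·8.434²]/39 = 63.0000
SE = √(s_p²·(1/25+1/16)) = 2.5412
t = (58.600−40.250)/2.5412 = 7.2211
df = 39
p-value (two-sided) = 0.00000
At α=0.05: p < α → reject H₀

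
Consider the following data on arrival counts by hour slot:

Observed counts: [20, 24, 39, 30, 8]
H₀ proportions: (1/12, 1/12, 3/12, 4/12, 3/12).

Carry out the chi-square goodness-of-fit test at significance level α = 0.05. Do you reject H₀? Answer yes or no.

reject H₀: yes

n = 121; E_i = n·p_i = [10.08, 10.08, 30.25, 40.33, 30.25]
χ² = (20−10.08)²/10.08 + (24−10.08)²/10.08 + (39−30.25)²/30.25 + (30−40.33)²/40.33 + (8−30.25)²/30.25 = 50.5041
df = 4
p-value (upper-tail) = 0.00000
At α=0.05: p < α → reject H₀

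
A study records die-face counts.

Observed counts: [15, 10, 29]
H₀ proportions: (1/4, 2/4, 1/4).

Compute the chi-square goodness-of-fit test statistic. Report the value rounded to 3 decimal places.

n = 54; E_i = n·p_i = [13.50, 27.00, 13.50]
χ² = (15−13.50)²/13.50 + (10−27.00)²/27.00 + (29−13.50)²/13.50 = 28.6667
df = 2

test statistic = 28.667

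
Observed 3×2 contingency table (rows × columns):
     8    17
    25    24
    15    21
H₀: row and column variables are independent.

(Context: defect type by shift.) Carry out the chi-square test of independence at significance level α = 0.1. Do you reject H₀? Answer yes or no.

reject H₀: no

Row totals [25, 49, 36], col totals [48, 62], n=110
χ² = (8−10.91)²/10.91 + (17−14.09)²/14.09 + (25−21.38)²/21.38 + (24−27.62)²/27.62 + (15−15.71)²/15.71 + (21−20.29)²/20.29 = 2.5194
df = 2
p-value (upper-tail) = 0.28374
At α=0.1: p ≥ α → fail to reject H₀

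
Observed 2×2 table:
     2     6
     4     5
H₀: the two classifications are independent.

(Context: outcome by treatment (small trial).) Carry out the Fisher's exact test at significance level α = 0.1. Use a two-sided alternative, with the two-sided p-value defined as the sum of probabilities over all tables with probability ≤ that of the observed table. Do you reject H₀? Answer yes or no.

Margins: r₁=8, r₂=9, c₁=6, c₂=11, n=17
p_obs = C(8,2)·C(9,4)/C(17,6); sum pmf over tables with pmf ≤ p_obs
p-value (two-sided) = 0.61991
At α=0.1: p ≥ α → fail to reject H₀

reject H₀: no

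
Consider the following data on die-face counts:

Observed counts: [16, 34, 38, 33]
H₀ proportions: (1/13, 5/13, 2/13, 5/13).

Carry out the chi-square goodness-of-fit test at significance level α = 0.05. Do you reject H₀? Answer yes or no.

n = 121; E_i = n·p_i = [9.31, 46.54, 18.62, 46.54]
χ² = (16−9.31)²/9.31 + (34−46.54)²/46.54 + (38−18.62)²/18.62 + (33−46.54)²/46.54 = 32.3140
df = 3
p-value (upper-tail) = 0.00000
At α=0.05: p < α → reject H₀

reject H₀: yes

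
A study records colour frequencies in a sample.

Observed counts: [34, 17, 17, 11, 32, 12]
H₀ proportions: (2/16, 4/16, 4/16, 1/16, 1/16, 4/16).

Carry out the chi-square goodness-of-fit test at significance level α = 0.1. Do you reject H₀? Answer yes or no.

n = 123; E_i = n·p_i = [15.38, 30.75, 30.75, 7.69, 7.69, 30.75]
χ² = (34−15.38)²/15.38 + (17−30.75)²/30.75 + (17−30.75)²/30.75 + (11−7.69)²/7.69 + (32−7.69)²/7.69 + (12−30.75)²/30.75 = 124.6098
df = 5
p-value (upper-tail) = 0.00000
At α=0.1: p < α → reject H₀

reject H₀: yes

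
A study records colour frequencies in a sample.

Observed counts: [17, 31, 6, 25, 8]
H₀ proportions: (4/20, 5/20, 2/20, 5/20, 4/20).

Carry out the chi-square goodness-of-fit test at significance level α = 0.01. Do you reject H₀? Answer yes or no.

reject H₀: no

n = 87; E_i = n·p_i = [17.40, 21.75, 8.70, 21.75, 17.40]
χ² = (17−17.40)²/17.40 + (31−21.75)²/21.75 + (6−8.70)²/8.70 + (25−21.75)²/21.75 + (8−17.40)²/17.40 = 10.3448
df = 4
p-value (upper-tail) = 0.03500
At α=0.01: p ≥ α → fail to reject H₀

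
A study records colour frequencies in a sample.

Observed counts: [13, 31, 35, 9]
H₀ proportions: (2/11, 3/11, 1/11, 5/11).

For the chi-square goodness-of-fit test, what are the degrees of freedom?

df = k − 1 = 4 − 1 = 3

degrees of freedom = 3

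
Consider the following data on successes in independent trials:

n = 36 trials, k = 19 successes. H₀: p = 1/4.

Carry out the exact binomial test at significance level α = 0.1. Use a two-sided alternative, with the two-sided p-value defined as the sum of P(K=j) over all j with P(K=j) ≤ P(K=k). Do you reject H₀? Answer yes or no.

reject H₀: yes

Exact binomial: n=36, k=19, p₀=1/4=0.2500
P(X=j) = C(n,j)·p₀^j·(1−p₀)^(n−j); p = Σ P(X=j) over j with P(X=j) ≤ P(X=19)
p-value (two-sided) = 0.00036
At α=0.1: p < α → reject H₀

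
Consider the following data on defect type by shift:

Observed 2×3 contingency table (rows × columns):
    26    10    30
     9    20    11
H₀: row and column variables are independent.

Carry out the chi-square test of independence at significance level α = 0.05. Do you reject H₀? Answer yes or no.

reject H₀: yes

Row totals [66, 40], col totals [35, 30, 41], n=106
χ² = (26−21.79)²/21.79 + (10−18.68)²/18.68 + (30−25.53)²/25.53 + (9−13.21)²/13.21 + (20−11.32)²/11.32 + (11−15.47)²/15.47 = 14.9154
df = 2
p-value (upper-tail) = 0.00058
At α=0.05: p < α → reject H₀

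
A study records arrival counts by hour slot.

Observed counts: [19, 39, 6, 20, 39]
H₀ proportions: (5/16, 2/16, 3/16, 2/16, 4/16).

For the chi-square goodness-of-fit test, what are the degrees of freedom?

degrees of freedom = 4

df = k − 1 = 5 − 1 = 4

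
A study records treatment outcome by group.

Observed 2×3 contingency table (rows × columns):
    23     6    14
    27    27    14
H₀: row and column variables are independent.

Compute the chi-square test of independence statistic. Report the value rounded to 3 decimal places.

Row totals [43, 68], col totals [50, 33, 28], n=111
χ² = (23−19.37)²/19.37 + (6−12.78)²/12.78 + (14−10.85)²/10.85 + (27−30.63)²/30.63 + (27−20.22)²/20.22 + (14−17.15)²/17.15 = 8.4833
df = 2

test statistic = 8.483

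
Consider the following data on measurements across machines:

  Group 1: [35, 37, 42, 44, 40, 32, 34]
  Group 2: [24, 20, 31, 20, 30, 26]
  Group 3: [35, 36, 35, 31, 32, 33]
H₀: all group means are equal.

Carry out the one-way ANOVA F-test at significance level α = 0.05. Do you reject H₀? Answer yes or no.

Group means [37.71, 25.17, 33.67], grand mean 32.474
SSB = Σnᵢ(x̄ᵢ−x̄)² = 521.142; SSW = ΣΣ(x−x̄ᵢ)² = 249.595
MSB = 521.142/2 = 260.5708; MSW = 249.595/16 = 15.5997
F = MSB/MSW = 16.7036
df = (2, 16)
p-value (upper-tail) = 0.00012
At α=0.05: p < α → reject H₀

reject H₀: yes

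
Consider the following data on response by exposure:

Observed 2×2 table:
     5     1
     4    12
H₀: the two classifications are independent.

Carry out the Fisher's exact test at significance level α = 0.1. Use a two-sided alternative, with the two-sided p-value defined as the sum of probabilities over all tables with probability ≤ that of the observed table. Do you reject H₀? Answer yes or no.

reject H₀: yes

Margins: r₁=6, r₂=16, c₁=9, c₂=13, n=22
p_obs = C(6,5)·C(16,4)/C(22,9); sum pmf over tables with pmf ≤ p_obs
p-value (two-sided) = 0.02308
At α=0.1: p < α → reject H₀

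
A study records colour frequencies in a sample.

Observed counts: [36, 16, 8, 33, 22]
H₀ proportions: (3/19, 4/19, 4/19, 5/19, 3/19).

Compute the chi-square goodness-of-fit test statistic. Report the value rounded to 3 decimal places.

n = 115; E_i = n·p_i = [18.16, 24.21, 24.21, 30.26, 18.16]
χ² = (36−18.16)²/18.16 + (16−24.21)²/24.21 + (8−24.21)²/24.21 + (33−30.26)²/30.26 + (22−18.16)²/18.16 = 32.2307
df = 4

test statistic = 32.231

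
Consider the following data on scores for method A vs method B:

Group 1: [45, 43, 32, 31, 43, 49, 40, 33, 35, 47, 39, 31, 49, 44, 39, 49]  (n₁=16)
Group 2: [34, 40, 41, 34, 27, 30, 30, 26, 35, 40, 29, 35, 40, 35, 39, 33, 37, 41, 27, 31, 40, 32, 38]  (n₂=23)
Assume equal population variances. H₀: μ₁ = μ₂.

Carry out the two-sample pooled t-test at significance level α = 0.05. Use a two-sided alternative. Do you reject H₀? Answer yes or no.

reject H₀: yes

x̄₁=40.562, s₁=6.572, n₁=16
x̄₂=34.522, s₂=4.870, n₂=23
s_p² = [15·6.572² + 22·4.870²]/37 = 31.6129
SE = √(s_p²·(1/16+1/23)) = 1.8304
t = (40.562−34.522)/1.8304 = 3.3003
df = 37
p-value (two-sided) = 0.00214
At α=0.05: p < α → reject H₀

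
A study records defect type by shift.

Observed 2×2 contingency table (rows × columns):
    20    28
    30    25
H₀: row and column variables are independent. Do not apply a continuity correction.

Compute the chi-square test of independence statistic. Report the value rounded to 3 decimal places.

Row totals [48, 55], col totals [50, 53], n=103
χ² = (20−23.30)²/23.30 + (28−24.70)²/24.70 + (30−26.70)²/26.70 + (25−28.30)²/28.30 = 1.7019
df = 1

test statistic = 1.702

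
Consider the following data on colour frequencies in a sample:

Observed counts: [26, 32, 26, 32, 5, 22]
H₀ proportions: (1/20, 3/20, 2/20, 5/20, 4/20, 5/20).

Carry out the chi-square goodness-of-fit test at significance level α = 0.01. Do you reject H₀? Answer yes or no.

n = 143; E_i = n·p_i = [7.15, 21.45, 14.30, 35.75, 28.60, 35.75]
χ² = (26−7.15)²/7.15 + (32−21.45)²/21.45 + (26−14.30)²/14.30 + (32−35.75)²/35.75 + (5−28.60)²/28.60 + (22−35.75)²/35.75 = 89.6131
df = 5
p-value (upper-tail) = 0.00000
At α=0.01: p < α → reject H₀

reject H₀: yes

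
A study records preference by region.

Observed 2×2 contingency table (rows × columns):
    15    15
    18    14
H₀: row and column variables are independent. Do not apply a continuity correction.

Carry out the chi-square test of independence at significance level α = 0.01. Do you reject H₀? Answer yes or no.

reject H₀: no

Row totals [30, 32], col totals [33, 29], n=62
χ² = (15−15.97)²/15.97 + (15−14.03)²/14.03 + (18−17.03)²/17.03 + (14−14.97)²/14.97 = 0.2429
df = 1
p-value (upper-tail) = 0.62209
At α=0.01: p ≥ α → fail to reject H₀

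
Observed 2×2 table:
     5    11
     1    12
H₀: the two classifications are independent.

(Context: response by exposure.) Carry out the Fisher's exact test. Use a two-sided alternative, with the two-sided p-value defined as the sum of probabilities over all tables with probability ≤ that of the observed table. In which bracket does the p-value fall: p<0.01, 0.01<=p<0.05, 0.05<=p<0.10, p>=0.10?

p-value bracket: p>=0.10

Margins: r₁=16, r₂=13, c₁=6, c₂=23, n=29
p_obs = C(16,5)·C(13,1)/C(29,6); sum pmf over tables with pmf ≤ p_obs
p-value (two-sided) = 0.18336
→ bracket: p>=0.10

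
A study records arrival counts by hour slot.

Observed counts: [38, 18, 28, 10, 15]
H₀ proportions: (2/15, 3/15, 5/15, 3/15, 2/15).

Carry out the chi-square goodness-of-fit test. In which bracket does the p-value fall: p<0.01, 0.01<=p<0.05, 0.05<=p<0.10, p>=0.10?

n = 109; E_i = n·p_i = [14.53, 21.80, 36.33, 21.80, 14.53]
χ² = (38−14.53)²/14.53 + (18−21.80)²/21.80 + (28−36.33)²/36.33 + (10−21.80)²/21.80 + (15−14.53)²/14.53 = 46.8670
df = 4
p-value (upper-tail) = 0.00000
→ bracket: p<0.01

p-value bracket: p<0.01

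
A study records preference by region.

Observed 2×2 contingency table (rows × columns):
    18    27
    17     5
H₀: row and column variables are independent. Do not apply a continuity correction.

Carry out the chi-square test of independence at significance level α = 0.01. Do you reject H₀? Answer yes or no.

reject H₀: yes

Row totals [45, 22], col totals [35, 32], n=67
χ² = (18−23.51)²/23.51 + (27−21.49)²/21.49 + (17−11.49)²/11.49 + (5−10.51)²/10.51 = 8.2276
df = 1
p-value (upper-tail) = 0.00413
At α=0.01: p < α → reject H₀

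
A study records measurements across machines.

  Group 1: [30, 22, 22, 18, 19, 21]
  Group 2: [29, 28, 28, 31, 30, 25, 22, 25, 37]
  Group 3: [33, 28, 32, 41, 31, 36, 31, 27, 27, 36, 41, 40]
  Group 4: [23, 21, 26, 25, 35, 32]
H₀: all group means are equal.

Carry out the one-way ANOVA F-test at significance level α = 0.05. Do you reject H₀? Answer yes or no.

Group means [22.00, 28.33, 33.58, 27.00], grand mean 28.848
SSB = Σnᵢ(x̄ᵢ−x̄)² = 573.326; SSW = ΣΣ(x−x̄ᵢ)² = 680.917
MSB = 573.326/3 = 191.1086; MSW = 680.917/29 = 23.4799
F = MSB/MSW = 8.1392
df = (3, 29)
p-value (upper-tail) = 0.00044
At α=0.05: p < α → reject H₀

reject H₀: yes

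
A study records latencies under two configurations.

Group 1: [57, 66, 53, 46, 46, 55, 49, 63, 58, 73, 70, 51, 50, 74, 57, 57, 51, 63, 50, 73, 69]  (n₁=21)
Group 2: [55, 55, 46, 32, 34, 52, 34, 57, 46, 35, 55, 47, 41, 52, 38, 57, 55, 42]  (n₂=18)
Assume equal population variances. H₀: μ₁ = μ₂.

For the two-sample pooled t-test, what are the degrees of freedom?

df = n₁ + n₂ − 2 = 21 + 18 − 2 = 37

degrees of freedom = 37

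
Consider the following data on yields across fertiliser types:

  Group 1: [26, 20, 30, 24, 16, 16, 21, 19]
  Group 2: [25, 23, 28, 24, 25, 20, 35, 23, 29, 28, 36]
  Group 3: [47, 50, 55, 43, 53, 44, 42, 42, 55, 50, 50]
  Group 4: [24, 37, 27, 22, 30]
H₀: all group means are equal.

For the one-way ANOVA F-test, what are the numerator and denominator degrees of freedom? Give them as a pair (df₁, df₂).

k = 4 groups, N = 35 total
df = (k−1, N−k) = (4−1, 35−4) = (3, 31)

degrees of freedom = [3, 31]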